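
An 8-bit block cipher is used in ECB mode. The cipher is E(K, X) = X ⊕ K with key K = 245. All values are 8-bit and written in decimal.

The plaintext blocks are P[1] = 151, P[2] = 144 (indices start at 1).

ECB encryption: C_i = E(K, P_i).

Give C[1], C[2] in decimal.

C[1] = 98, C[2] = 101

C[1]: E(K, 151) = 98.
C[2]: E(K, 144) = 101.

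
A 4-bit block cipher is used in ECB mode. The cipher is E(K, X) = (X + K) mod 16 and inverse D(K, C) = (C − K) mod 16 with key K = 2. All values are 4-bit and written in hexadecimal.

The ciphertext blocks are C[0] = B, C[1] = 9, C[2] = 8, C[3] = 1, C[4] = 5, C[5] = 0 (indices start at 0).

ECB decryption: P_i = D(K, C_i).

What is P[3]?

P[3] = F

P[3]: D(K, 1) = F.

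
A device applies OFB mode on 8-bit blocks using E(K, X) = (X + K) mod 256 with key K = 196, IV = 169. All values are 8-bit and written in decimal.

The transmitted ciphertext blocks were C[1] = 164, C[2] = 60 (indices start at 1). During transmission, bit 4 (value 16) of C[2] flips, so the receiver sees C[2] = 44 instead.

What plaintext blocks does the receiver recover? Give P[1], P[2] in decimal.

OFB decryption: S_i = E(K, S_{i−1}) with S_{0} = IV; P_i = C_i ⊕ S_i.
Only C[2] changed, to 44. In OFB, a change in C_i flips the same bit in P_i only; the keystream is unaffected. Decrypting the received ciphertext:
P[1]: S = E(K, 169) = 109; 164 ⊕ 109 = 201.
P[2]: S = E(K, 109) = 49; 44 ⊕ 49 = 29.
Blocks that differ from the original plaintext: P[2].

P[1] = 201, P[2] = 29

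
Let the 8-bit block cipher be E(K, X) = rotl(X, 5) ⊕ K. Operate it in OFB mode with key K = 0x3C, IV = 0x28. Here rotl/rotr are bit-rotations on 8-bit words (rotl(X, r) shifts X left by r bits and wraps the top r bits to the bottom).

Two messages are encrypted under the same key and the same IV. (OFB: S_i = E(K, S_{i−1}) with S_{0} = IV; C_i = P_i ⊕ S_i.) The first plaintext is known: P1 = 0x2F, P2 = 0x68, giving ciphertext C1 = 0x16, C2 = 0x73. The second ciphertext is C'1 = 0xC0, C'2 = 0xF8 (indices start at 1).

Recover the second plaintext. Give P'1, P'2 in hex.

In OFB with a reused IV, both messages share the same keystream S_i, so C_i ⊕ C'_i = P_i ⊕ P'_i and thus P'_i = P_i ⊕ C_i ⊕ C'_i.
P'1: 0x2F ⊕ 0x16 ⊕ 0xC0 = 0xF9.
P'2: 0x68 ⊕ 0x73 ⊕ 0xF8 = 0xE3.

P'1 = 0xF9, P'2 = 0xE3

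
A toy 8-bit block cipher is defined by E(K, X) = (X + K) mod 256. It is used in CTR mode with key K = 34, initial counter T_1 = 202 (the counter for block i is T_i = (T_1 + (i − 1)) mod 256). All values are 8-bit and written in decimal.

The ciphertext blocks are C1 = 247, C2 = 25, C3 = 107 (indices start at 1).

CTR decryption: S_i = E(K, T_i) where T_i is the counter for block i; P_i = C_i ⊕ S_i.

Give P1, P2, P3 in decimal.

P1 = 27, P2 = 244, P3 = 133

P1: T = 202, S = E(K, T) = 236; 247 ⊕ 236 = 27.
P2: T = 203, S = E(K, T) = 237; 25 ⊕ 237 = 244.
P3: T = 204, S = E(K, T) = 238; 107 ⊕ 238 = 133.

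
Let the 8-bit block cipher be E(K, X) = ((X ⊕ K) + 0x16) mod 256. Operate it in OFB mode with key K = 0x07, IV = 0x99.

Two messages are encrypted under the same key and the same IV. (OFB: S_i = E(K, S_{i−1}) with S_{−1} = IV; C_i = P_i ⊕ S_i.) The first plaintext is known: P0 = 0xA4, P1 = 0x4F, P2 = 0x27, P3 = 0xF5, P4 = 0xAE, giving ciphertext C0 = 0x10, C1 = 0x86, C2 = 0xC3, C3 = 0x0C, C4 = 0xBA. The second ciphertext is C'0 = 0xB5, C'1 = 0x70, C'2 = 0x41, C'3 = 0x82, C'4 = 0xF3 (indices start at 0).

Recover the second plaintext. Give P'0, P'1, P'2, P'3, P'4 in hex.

P'0 = 0x01, P'1 = 0xB9, P'2 = 0xA5, P'3 = 0x7B, P'4 = 0xE7

In OFB with a reused IV, both messages share the same keystream S_i, so C_i ⊕ C'_i = P_i ⊕ P'_i and thus P'_i = P_i ⊕ C_i ⊕ C'_i.
P'0: 0xA4 ⊕ 0x10 ⊕ 0xB5 = 0x01.
P'1: 0x4F ⊕ 0x86 ⊕ 0x70 = 0xB9.
P'2: 0x27 ⊕ 0xC3 ⊕ 0x41 = 0xA5.
P'3: 0xF5 ⊕ 0x0C ⊕ 0x82 = 0x7B.
P'4: 0xAE ⊕ 0xBA ⊕ 0xF3 = 0xE7.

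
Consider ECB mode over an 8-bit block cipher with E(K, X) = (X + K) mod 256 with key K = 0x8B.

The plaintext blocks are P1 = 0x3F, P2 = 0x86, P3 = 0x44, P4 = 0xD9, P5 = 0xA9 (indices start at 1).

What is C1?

C1 = 0xCA

ECB encryption: C_i = E(K, P_i).
C1: E(K, 0x3F) = 0xCA.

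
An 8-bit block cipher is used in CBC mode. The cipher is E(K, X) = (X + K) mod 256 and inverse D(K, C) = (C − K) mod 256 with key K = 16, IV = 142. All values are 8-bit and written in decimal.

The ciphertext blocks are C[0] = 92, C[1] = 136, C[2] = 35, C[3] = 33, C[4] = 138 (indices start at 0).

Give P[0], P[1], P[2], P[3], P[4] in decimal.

P[0] = 194, P[1] = 36, P[2] = 155, P[3] = 50, P[4] = 91

CBC decryption: P_i = D(K, C_i) ⊕ C_{i−1}, with C_{−1} = IV.
P[0]: D(K, 92) = 76; 76 ⊕ 142 = 194.
P[1]: D(K, 136) = 120; 120 ⊕ 92 = 36.
P[2]: D(K, 35) = 19; 19 ⊕ 136 = 155.
P[3]: D(K, 33) = 17; 17 ⊕ 35 = 50.
P[4]: D(K, 138) = 122; 122 ⊕ 33 = 91.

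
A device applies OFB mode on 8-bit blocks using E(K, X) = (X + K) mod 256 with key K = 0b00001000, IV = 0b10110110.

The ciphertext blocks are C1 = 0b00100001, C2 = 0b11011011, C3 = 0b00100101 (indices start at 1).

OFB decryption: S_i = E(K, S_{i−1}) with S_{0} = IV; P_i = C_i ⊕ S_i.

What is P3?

P1: S = E(K, 0b10110110) = 0b10111110; 0b00100001 ⊕ 0b10111110 = 0b10011111.
P2: S = E(K, 0b10111110) = 0b11000110; 0b11011011 ⊕ 0b11000110 = 0b00011101.
P3: S = E(K, 0b11000110) = 0b11001110; 0b00100101 ⊕ 0b11001110 = 0b11101011.

P3 = 0b11101011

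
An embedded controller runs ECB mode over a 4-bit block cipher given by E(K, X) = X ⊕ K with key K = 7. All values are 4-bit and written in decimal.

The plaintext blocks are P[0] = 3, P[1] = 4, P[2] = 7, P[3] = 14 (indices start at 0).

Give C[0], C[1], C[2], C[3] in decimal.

C[0] = 4, C[1] = 3, C[2] = 0, C[3] = 9

ECB encryption: C_i = E(K, P_i).
C[0]: E(K, 3) = 4.
C[1]: E(K, 4) = 3.
C[2]: E(K, 7) = 0.
C[3]: E(K, 14) = 9.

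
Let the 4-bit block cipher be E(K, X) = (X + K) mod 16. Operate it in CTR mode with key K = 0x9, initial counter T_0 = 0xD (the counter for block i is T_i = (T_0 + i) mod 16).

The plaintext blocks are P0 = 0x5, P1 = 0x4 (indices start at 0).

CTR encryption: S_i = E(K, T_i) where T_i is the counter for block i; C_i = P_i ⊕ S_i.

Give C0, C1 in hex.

C0: T = 0xD, S = E(K, T) = 0x6; 0x5 ⊕ 0x6 = 0x3.
C1: T = 0xE, S = E(K, T) = 0x7; 0x4 ⊕ 0x7 = 0x3.

C0 = 0x3, C1 = 0x3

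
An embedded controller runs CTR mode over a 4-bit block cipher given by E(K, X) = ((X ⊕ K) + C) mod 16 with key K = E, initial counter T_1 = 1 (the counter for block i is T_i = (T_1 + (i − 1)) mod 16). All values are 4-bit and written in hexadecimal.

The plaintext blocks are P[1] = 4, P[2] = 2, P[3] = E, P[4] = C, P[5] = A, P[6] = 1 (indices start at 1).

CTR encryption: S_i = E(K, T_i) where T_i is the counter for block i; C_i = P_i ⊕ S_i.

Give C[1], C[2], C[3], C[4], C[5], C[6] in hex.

C[1]: T = 1, S = E(K, T) = B; 4 ⊕ B = F.
C[2]: T = 2, S = E(K, T) = 8; 2 ⊕ 8 = A.
C[3]: T = 3, S = E(K, T) = 9; E ⊕ 9 = 7.
C[4]: T = 4, S = E(K, T) = 6; C ⊕ 6 = A.
C[5]: T = 5, S = E(K, T) = 7; A ⊕ 7 = D.
C[6]: T = 6, S = E(K, T) = 4; 1 ⊕ 4 = 5.

C[1] = F, C[2] = A, C[3] = 7, C[4] = A, C[5] = D, C[6] = 5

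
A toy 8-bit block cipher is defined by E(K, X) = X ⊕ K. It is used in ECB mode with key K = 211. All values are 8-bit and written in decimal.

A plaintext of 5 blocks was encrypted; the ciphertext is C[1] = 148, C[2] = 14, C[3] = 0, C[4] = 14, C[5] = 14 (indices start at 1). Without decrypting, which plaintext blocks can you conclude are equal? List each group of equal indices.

ECB encrypts each block independently with the same key, so equal ciphertext blocks imply equal plaintext blocks.
C[2] = C[4] = C[5] = 14, so P[2] = P[4] = P[5].

P[2] = P[4] = P[5]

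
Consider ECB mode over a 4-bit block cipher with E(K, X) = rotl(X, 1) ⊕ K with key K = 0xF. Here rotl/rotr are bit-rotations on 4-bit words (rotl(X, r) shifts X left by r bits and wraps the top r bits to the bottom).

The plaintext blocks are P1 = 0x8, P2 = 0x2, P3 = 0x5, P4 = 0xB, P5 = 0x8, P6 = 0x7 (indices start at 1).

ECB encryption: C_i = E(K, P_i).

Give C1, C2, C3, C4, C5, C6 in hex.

C1 = 0xE, C2 = 0xB, C3 = 0x5, C4 = 0x8, C5 = 0xE, C6 = 0x1

C1: E(K, 0x8) = 0xE.
C2: E(K, 0x2) = 0xB.
C3: E(K, 0x5) = 0x5.
C4: E(K, 0xB) = 0x8.
C5: E(K, 0x8) = 0xE.
C6: E(K, 0x7) = 0x1.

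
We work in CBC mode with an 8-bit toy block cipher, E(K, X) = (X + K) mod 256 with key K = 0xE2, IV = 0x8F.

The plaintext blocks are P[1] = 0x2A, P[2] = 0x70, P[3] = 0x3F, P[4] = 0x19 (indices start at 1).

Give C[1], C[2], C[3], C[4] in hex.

CBC encryption: C_i = E(K, P_i ⊕ C_{i−1}), with C_{0} = IV.
C[1]: P[1] ⊕ 0x8F = 0xA5; E(K, 0xA5) = 0x87.
C[2]: P[2] ⊕ 0x87 = 0xF7; E(K, 0xF7) = 0xD9.
C[3]: P[3] ⊕ 0xD9 = 0xE6; E(K, 0xE6) = 0xC8.
C[4]: P[4] ⊕ 0xC8 = 0xD1; E(K, 0xD1) = 0xB3.

C[1] = 0x87, C[2] = 0xD9, C[3] = 0xC8, C[4] = 0xB3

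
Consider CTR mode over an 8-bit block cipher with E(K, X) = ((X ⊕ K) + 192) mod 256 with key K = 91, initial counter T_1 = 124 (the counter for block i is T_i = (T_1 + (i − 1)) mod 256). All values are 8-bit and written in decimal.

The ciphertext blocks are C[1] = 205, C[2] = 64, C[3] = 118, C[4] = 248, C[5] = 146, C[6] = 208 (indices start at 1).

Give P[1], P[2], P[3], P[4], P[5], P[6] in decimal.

CTR decryption: S_i = E(K, T_i) where T_i is the counter for block i; P_i = C_i ⊕ S_i.
P[1]: T = 124, S = E(K, T) = 231; 205 ⊕ 231 = 42.
P[2]: T = 125, S = E(K, T) = 230; 64 ⊕ 230 = 166.
P[3]: T = 126, S = E(K, T) = 229; 118 ⊕ 229 = 147.
P[4]: T = 127, S = E(K, T) = 228; 248 ⊕ 228 = 28.
P[5]: T = 128, S = E(K, T) = 155; 146 ⊕ 155 = 9.
P[6]: T = 129, S = E(K, T) = 154; 208 ⊕ 154 = 74.

P[1] = 42, P[2] = 166, P[3] = 147, P[4] = 28, P[5] = 9, P[6] = 74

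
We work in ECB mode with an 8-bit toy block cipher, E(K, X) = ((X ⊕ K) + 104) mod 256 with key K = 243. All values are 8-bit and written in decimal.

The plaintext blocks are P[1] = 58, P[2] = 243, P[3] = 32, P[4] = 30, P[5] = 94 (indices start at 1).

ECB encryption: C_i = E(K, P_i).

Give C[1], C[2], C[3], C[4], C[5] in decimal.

C[1]: E(K, 58) = 49.
C[2]: E(K, 243) = 104.
C[3]: E(K, 32) = 59.
C[4]: E(K, 30) = 85.
C[5]: E(K, 94) = 21.

C[1] = 49, C[2] = 104, C[3] = 59, C[4] = 85, C[5] = 21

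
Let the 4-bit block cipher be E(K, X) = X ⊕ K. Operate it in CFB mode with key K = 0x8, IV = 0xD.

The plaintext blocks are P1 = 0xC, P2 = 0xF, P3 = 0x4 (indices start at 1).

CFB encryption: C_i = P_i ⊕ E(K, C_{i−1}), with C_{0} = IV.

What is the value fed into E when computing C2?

0x9

C1: E(K, 0xD) = 0x5; 0xC ⊕ 0x5 = 0x9.
C2: E(K, 0x9) = 0x1; 0xF ⊕ 0x1 = 0xE.
So the input to E for block 2 is 0x9.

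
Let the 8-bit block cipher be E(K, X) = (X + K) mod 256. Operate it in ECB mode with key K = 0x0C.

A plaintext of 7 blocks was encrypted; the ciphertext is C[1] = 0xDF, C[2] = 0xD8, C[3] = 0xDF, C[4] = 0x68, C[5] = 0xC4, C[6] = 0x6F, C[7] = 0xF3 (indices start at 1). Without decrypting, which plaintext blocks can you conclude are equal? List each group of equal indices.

ECB encrypts each block independently with the same key, so equal ciphertext blocks imply equal plaintext blocks.
C[1] = C[3] = 0xDF, so P[1] = P[3].

P[1] = P[3]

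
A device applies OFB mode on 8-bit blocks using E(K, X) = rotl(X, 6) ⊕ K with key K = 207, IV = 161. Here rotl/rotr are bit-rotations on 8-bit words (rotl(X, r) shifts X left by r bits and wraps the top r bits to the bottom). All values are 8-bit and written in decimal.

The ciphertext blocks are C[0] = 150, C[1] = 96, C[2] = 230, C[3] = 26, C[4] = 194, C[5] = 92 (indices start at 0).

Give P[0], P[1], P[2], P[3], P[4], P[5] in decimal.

P[0] = 49, P[1] = 70, P[2] = 160, P[3] = 68, P[4] = 154, P[5] = 133

OFB decryption: S_i = E(K, S_{i−1}) with S_{−1} = IV; P_i = C_i ⊕ S_i.
P[0]: S = E(K, 161) = 167; 150 ⊕ 167 = 49.
P[1]: S = E(K, 167) = 38; 96 ⊕ 38 = 70.
P[2]: S = E(K, 38) = 70; 230 ⊕ 70 = 160.
P[3]: S = E(K, 70) = 94; 26 ⊕ 94 = 68.
P[4]: S = E(K, 94) = 88; 194 ⊕ 88 = 154.
P[5]: S = E(K, 88) = 217; 92 ⊕ 217 = 133.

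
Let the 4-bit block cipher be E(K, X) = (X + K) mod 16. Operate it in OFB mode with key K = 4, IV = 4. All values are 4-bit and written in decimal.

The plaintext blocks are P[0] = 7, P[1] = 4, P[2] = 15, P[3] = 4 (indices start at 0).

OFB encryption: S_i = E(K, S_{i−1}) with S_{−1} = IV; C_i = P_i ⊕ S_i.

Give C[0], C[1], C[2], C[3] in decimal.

C[0]: S = E(K, 4) = 8; 7 ⊕ 8 = 15.
C[1]: S = E(K, 8) = 12; 4 ⊕ 12 = 8.
C[2]: S = E(K, 12) = 0; 15 ⊕ 0 = 15.
C[3]: S = E(K, 0) = 4; 4 ⊕ 4 = 0.

C[0] = 15, C[1] = 8, C[2] = 15, C[3] = 0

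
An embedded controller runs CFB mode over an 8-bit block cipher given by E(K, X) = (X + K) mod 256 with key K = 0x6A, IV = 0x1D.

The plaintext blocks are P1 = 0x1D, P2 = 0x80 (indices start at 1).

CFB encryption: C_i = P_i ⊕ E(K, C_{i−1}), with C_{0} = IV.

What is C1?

C1 = 0x9A

C1: E(K, 0x1D) = 0x87; 0x1D ⊕ 0x87 = 0x9A.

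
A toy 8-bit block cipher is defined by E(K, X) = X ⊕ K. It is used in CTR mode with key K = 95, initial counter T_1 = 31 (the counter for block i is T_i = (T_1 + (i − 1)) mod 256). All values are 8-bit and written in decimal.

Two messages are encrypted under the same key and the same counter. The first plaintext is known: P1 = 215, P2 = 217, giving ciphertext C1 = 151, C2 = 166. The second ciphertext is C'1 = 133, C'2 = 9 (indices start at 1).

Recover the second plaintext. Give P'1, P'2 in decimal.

In CTR with a reused counter, both messages share the same keystream S_i, so C_i ⊕ C'_i = P_i ⊕ P'_i and thus P'_i = P_i ⊕ C_i ⊕ C'_i.
P'1: 215 ⊕ 151 ⊕ 133 = 197.
P'2: 217 ⊕ 166 ⊕ 9 = 118.

P'1 = 197, P'2 = 118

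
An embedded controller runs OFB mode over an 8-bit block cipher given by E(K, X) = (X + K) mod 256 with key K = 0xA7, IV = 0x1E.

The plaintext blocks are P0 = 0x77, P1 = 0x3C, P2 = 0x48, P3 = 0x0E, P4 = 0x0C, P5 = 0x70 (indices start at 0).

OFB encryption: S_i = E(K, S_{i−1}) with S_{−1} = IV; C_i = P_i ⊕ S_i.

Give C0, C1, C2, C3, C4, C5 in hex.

C0: S = E(K, 0x1E) = 0xC5; 0x77 ⊕ 0xC5 = 0xB2.
C1: S = E(K, 0xC5) = 0x6C; 0x3C ⊕ 0x6C = 0x50.
C2: S = E(K, 0x6C) = 0x13; 0x48 ⊕ 0x13 = 0x5B.
C3: S = E(K, 0x13) = 0xBA; 0x0E ⊕ 0xBA = 0xB4.
C4: S = E(K, 0xBA) = 0x61; 0x0C ⊕ 0x61 = 0x6D.
C5: S = E(K, 0x61) = 0x08; 0x70 ⊕ 0x08 = 0x78.

C0 = 0xB2, C1 = 0x50, C2 = 0x5B, C3 = 0xB4, C4 = 0x6D, C5 = 0x78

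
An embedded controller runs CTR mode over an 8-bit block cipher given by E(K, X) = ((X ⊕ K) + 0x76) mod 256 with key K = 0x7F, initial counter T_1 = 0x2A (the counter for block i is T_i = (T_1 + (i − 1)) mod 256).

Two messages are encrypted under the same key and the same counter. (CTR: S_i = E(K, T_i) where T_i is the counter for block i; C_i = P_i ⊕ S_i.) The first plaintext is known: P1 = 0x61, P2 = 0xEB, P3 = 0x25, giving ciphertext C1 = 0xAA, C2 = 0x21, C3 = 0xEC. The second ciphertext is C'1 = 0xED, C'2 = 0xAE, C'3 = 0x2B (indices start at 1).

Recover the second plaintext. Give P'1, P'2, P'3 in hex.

P'1 = 0x26, P'2 = 0x64, P'3 = 0xE2

In CTR with a reused counter, both messages share the same keystream S_i, so C_i ⊕ C'_i = P_i ⊕ P'_i and thus P'_i = P_i ⊕ C_i ⊕ C'_i.
P'1: 0x61 ⊕ 0xAA ⊕ 0xED = 0x26.
P'2: 0xEB ⊕ 0x21 ⊕ 0xAE = 0x64.
P'3: 0x25 ⊕ 0xEC ⊕ 0x2B = 0xE2.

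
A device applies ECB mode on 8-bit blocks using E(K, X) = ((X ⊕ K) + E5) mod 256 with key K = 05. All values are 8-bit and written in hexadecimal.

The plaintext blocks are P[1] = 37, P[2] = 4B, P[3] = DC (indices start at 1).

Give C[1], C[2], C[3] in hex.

C[1] = 17, C[2] = 33, C[3] = BE

ECB encryption: C_i = E(K, P_i).
C[1]: E(K, 37) = 17.
C[2]: E(K, 4B) = 33.
C[3]: E(K, DC) = BE.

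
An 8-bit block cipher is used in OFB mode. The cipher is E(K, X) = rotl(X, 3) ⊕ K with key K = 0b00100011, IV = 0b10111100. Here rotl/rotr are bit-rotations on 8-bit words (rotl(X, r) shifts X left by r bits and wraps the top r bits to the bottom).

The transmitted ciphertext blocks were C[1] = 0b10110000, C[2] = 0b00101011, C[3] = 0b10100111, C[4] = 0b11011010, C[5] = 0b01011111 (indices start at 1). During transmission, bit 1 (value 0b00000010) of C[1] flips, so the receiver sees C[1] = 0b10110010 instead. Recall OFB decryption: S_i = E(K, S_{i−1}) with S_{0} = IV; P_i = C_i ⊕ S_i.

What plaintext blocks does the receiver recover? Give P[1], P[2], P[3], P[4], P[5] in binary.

P[1] = 0b01110100, P[2] = 0b00111110, P[3] = 0b00101100, P[4] = 0b10100101, P[5] = 0b10000111

Only C[1] changed, to 0b10110010. In OFB, a change in C_i flips the same bit in P_i only; the keystream is unaffected. Decrypting the received ciphertext:
P[1]: S = E(K, 0b10111100) = 0b11000110; 0b10110010 ⊕ 0b11000110 = 0b01110100.
P[2]: S = E(K, 0b11000110) = 0b00010101; 0b00101011 ⊕ 0b00010101 = 0b00111110.
P[3]: S = E(K, 0b00010101) = 0b10001011; 0b10100111 ⊕ 0b10001011 = 0b00101100.
P[4]: S = E(K, 0b10001011) = 0b01111111; 0b11011010 ⊕ 0b01111111 = 0b10100101.
P[5]: S = E(K, 0b01111111) = 0b11011000; 0b01011111 ⊕ 0b11011000 = 0b10000111.
Blocks that differ from the original plaintext: P[1].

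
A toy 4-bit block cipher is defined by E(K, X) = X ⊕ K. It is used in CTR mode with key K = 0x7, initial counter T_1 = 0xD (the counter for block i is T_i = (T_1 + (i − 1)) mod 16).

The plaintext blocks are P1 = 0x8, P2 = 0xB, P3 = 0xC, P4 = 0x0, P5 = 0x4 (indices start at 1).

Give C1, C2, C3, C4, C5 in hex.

C1 = 0x2, C2 = 0x2, C3 = 0x4, C4 = 0x7, C5 = 0x2

CTR encryption: S_i = E(K, T_i) where T_i is the counter for block i; C_i = P_i ⊕ S_i.
C1: T = 0xD, S = E(K, T) = 0xA; 0x8 ⊕ 0xA = 0x2.
C2: T = 0xE, S = E(K, T) = 0x9; 0xB ⊕ 0x9 = 0x2.
C3: T = 0xF, S = E(K, T) = 0x8; 0xC ⊕ 0x8 = 0x4.
C4: T = 0x0, S = E(K, T) = 0x7; 0x0 ⊕ 0x7 = 0x7.
C5: T = 0x1, S = E(K, T) = 0x6; 0x4 ⊕ 0x6 = 0x2.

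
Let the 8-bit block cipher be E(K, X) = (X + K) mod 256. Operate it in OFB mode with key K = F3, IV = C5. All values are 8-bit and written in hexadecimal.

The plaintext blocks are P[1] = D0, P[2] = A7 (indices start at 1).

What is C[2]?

OFB encryption: S_i = E(K, S_{i−1}) with S_{0} = IV; C_i = P_i ⊕ S_i.
C[1]: S = E(K, C5) = B8; D0 ⊕ B8 = 68.
C[2]: S = E(K, B8) = AB; A7 ⊕ AB = 0C.

C[2] = 0C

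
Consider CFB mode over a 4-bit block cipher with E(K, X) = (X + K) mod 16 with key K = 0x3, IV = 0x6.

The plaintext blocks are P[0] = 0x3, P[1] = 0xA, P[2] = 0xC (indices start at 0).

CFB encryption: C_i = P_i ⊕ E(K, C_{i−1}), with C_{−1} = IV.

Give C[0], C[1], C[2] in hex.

C[0]: E(K, 0x6) = 0x9; 0x3 ⊕ 0x9 = 0xA.
C[1]: E(K, 0xA) = 0xD; 0xA ⊕ 0xD = 0x7.
C[2]: E(K, 0x7) = 0xA; 0xC ⊕ 0xA = 0x6.

C[0] = 0xA, C[1] = 0x7, C[2] = 0x6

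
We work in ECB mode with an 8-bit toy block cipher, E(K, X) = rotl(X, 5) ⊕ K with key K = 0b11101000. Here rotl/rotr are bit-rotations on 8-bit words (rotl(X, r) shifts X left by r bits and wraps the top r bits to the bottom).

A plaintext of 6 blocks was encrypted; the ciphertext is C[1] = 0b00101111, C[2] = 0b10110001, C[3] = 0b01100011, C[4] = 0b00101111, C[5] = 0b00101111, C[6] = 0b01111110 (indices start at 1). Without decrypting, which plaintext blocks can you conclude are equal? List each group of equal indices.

P[1] = P[4] = P[5]

ECB encrypts each block independently with the same key, so equal ciphertext blocks imply equal plaintext blocks.
C[1] = C[4] = C[5] = 0b00101111, so P[1] = P[4] = P[5].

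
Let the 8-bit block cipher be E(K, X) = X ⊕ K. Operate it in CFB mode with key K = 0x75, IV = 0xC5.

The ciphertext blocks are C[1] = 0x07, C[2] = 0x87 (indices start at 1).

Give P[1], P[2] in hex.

CFB decryption: P_i = C_i ⊕ E(K, C_{i−1}), with C_{0} = IV.
P[1]: E(K, 0xC5) = 0xB0; 0x07 ⊕ 0xB0 = 0xB7.
P[2]: E(K, 0x07) = 0x72; 0x87 ⊕ 0x72 = 0xF5.

P[1] = 0xB7, P[2] = 0xF5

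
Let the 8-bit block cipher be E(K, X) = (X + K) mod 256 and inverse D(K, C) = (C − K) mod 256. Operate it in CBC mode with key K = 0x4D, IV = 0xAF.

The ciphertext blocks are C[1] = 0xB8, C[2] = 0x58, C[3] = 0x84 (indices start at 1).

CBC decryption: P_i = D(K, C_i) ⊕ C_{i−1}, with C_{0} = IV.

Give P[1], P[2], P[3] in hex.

P[1]: D(K, 0xB8) = 0x6B; 0x6B ⊕ 0xAF = 0xC4.
P[2]: D(K, 0x58) = 0x0B; 0x0B ⊕ 0xB8 = 0xB3.
P[3]: D(K, 0x84) = 0x37; 0x37 ⊕ 0x58 = 0x6F.

P[1] = 0xC4, P[2] = 0xB3, P[3] = 0x6F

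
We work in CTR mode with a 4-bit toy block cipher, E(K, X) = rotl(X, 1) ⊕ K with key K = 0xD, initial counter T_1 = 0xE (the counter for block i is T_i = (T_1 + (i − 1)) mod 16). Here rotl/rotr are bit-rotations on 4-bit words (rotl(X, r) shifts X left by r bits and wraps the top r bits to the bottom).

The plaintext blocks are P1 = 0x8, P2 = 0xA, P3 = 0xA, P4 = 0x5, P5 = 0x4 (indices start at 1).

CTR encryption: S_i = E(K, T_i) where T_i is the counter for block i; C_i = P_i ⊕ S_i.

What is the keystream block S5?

0x9

C1: T = 0xE, S = E(K, T) = 0x0; 0x8 ⊕ 0x0 = 0x8.
C2: T = 0xF, S = E(K, T) = 0x2; 0xA ⊕ 0x2 = 0x8.
C3: T = 0x0, S = E(K, T) = 0xD; 0xA ⊕ 0xD = 0x7.
C4: T = 0x1, S = E(K, T) = 0xF; 0x5 ⊕ 0xF = 0xA.
C5: T = 0x2, S = E(K, T) = 0x9; 0x4 ⊕ 0x9 = 0xD.
So S5 = 0x9.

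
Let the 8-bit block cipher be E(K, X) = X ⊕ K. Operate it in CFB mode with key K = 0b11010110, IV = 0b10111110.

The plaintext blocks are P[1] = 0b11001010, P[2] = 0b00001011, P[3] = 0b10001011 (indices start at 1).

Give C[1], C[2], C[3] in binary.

C[1] = 0b10100010, C[2] = 0b01111111, C[3] = 0b00100010

CFB encryption: C_i = P_i ⊕ E(K, C_{i−1}), with C_{0} = IV.
C[1]: E(K, 0b10111110) = 0b01101000; 0b11001010 ⊕ 0b01101000 = 0b10100010.
C[2]: E(K, 0b10100010) = 0b01110100; 0b00001011 ⊕ 0b01110100 = 0b01111111.
C[3]: E(K, 0b01111111) = 0b10101001; 0b10001011 ⊕ 0b10101001 = 0b00100010.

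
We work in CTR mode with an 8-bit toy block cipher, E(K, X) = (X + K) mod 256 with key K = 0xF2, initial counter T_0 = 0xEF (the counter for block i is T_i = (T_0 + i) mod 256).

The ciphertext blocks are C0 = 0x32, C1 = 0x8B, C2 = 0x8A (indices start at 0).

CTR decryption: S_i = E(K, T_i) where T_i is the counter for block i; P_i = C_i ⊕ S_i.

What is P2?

P2: T = 0xF1, S = E(K, T) = 0xE3; 0x8A ⊕ 0xE3 = 0x69.

P2 = 0x69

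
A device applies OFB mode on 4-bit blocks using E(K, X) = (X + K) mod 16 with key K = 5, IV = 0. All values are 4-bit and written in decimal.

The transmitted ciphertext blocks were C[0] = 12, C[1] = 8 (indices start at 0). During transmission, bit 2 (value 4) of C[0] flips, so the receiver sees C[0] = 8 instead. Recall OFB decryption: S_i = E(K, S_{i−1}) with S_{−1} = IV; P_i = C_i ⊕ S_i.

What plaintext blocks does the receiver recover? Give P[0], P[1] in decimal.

P[0] = 13, P[1] = 2

Only C[0] changed, to 8. In OFB, a change in C_i flips the same bit in P_i only; the keystream is unaffected. Decrypting the received ciphertext:
P[0]: S = E(K, 0) = 5; 8 ⊕ 5 = 13.
P[1]: S = E(K, 5) = 10; 8 ⊕ 10 = 2.
Blocks that differ from the original plaintext: P[0].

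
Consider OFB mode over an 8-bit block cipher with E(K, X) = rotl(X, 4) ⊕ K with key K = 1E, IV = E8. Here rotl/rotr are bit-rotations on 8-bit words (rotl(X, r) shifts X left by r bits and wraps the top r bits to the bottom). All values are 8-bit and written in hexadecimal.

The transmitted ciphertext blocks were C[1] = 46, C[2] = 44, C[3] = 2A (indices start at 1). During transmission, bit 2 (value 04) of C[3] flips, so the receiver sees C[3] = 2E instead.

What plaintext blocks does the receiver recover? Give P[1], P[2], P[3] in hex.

P[1] = D6, P[2] = 53, P[3] = 41

OFB decryption: S_i = E(K, S_{i−1}) with S_{0} = IV; P_i = C_i ⊕ S_i.
Only C[3] changed, to 2E. In OFB, a change in C_i flips the same bit in P_i only; the keystream is unaffected. Decrypting the received ciphertext:
P[1]: S = E(K, E8) = 90; 46 ⊕ 90 = D6.
P[2]: S = E(K, 90) = 17; 44 ⊕ 17 = 53.
P[3]: S = E(K, 17) = 6F; 2E ⊕ 6F = 41.
Blocks that differ from the original plaintext: P[3].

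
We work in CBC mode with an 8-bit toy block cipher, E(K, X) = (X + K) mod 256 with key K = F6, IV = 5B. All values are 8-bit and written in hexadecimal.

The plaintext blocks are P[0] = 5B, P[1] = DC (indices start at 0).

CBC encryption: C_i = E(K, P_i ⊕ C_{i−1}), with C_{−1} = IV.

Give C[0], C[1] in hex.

C[0] = F6, C[1] = 20

C[0]: P[0] ⊕ 5B = 00; E(K, 00) = F6.
C[1]: P[1] ⊕ F6 = 2A; E(K, 2A) = 20.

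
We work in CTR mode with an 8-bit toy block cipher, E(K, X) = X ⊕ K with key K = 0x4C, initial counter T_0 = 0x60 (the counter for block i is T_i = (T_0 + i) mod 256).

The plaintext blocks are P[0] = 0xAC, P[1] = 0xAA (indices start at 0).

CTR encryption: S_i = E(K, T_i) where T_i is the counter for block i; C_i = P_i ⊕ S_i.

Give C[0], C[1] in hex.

C[0] = 0x80, C[1] = 0x87

C[0]: T = 0x60, S = E(K, T) = 0x2C; 0xAC ⊕ 0x2C = 0x80.
C[1]: T = 0x61, S = E(K, T) = 0x2D; 0xAA ⊕ 0x2D = 0x87.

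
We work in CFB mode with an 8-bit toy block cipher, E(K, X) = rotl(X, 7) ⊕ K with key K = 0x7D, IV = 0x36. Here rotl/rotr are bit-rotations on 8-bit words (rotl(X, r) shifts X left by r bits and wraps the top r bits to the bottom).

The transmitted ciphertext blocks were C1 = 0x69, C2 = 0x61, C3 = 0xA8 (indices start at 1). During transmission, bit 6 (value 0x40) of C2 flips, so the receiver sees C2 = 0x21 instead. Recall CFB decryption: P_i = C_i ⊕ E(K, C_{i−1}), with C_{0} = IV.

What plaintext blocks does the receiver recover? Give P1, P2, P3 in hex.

Only C2 changed, to 0x21. In CFB, a change in C_i flips the same bit in P_i and garbles P_{i+1}. Decrypting the received ciphertext:
P1: E(K, 0x36) = 0x66; 0x69 ⊕ 0x66 = 0x0F.
P2: E(K, 0x69) = 0xC9; 0x21 ⊕ 0xC9 = 0xE8.
P3: E(K, 0x21) = 0xED; 0xA8 ⊕ 0xED = 0x45.
Blocks that differ from the original plaintext: P2, P3.

P1 = 0x0F, P2 = 0xE8, P3 = 0x45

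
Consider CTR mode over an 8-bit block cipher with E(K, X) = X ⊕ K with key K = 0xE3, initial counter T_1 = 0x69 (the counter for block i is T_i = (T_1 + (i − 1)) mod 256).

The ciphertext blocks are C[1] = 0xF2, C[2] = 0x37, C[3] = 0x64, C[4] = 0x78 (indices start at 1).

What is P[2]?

CTR decryption: S_i = E(K, T_i) where T_i is the counter for block i; P_i = C_i ⊕ S_i.
P[2]: T = 0x6A, S = E(K, T) = 0x89; 0x37 ⊕ 0x89 = 0xBE.

P[2] = 0xBE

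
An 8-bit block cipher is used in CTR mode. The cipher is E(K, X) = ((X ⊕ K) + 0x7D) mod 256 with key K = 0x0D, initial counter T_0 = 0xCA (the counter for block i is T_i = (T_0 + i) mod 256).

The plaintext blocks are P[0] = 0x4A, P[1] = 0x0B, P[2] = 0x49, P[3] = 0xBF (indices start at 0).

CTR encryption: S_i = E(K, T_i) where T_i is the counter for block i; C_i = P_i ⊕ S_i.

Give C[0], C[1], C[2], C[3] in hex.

C[0]: T = 0xCA, S = E(K, T) = 0x44; 0x4A ⊕ 0x44 = 0x0E.
C[1]: T = 0xCB, S = E(K, T) = 0x43; 0x0B ⊕ 0x43 = 0x48.
C[2]: T = 0xCC, S = E(K, T) = 0x3E; 0x49 ⊕ 0x3E = 0x77.
C[3]: T = 0xCD, S = E(K, T) = 0x3D; 0xBF ⊕ 0x3D = 0x82.

C[0] = 0x0E, C[1] = 0x48, C[2] = 0x77, C[3] = 0x82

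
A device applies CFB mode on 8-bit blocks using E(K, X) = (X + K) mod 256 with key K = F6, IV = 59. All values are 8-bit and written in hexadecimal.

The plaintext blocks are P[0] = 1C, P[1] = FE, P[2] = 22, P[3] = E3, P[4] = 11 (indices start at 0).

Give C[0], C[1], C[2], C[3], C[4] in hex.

C[0] = 53, C[1] = B7, C[2] = 8F, C[3] = 66, C[4] = 4D

CFB encryption: C_i = P_i ⊕ E(K, C_{i−1}), with C_{−1} = IV.
C[0]: E(K, 59) = 4F; 1C ⊕ 4F = 53.
C[1]: E(K, 53) = 49; FE ⊕ 49 = B7.
C[2]: E(K, B7) = AD; 22 ⊕ AD = 8F.
C[3]: E(K, 8F) = 85; E3 ⊕ 85 = 66.
C[4]: E(K, 66) = 5C; 11 ⊕ 5C = 4D.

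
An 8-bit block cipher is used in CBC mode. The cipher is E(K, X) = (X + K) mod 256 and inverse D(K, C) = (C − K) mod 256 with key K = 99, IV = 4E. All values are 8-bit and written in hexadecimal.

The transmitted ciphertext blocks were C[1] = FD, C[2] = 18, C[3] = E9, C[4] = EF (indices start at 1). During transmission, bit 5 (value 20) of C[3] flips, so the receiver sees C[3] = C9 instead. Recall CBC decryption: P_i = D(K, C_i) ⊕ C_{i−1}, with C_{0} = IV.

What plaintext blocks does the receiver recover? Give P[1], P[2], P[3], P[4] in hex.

P[1] = 2A, P[2] = 82, P[3] = 28, P[4] = 9F

Only C[3] changed, to C9. In CBC, a change in C_i garbles P_i and flips the same bit in P_{i+1}. Decrypting the received ciphertext:
P[1]: D(K, FD) = 64; 64 ⊕ 4E = 2A.
P[2]: D(K, 18) = 7F; 7F ⊕ FD = 82.
P[3]: D(K, C9) = 30; 30 ⊕ 18 = 28.
P[4]: D(K, EF) = 56; 56 ⊕ C9 = 9F.
Blocks that differ from the original plaintext: P[3], P[4].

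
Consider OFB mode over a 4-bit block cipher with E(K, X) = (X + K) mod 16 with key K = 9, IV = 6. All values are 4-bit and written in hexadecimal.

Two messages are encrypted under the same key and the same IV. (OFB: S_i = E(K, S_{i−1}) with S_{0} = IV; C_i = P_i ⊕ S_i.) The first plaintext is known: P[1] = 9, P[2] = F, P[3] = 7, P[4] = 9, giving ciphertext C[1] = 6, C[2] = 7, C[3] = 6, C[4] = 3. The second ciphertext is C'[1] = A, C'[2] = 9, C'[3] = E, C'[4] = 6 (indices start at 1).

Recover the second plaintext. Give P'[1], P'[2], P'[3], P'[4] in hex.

P'[1] = 5, P'[2] = 1, P'[3] = F, P'[4] = C

In OFB with a reused IV, both messages share the same keystream S_i, so C_i ⊕ C'_i = P_i ⊕ P'_i and thus P'_i = P_i ⊕ C_i ⊕ C'_i.
P'[1]: 9 ⊕ 6 ⊕ A = 5.
P'[2]: F ⊕ 7 ⊕ 9 = 1.
P'[3]: 7 ⊕ 6 ⊕ E = F.
P'[4]: 9 ⊕ 3 ⊕ 6 = C.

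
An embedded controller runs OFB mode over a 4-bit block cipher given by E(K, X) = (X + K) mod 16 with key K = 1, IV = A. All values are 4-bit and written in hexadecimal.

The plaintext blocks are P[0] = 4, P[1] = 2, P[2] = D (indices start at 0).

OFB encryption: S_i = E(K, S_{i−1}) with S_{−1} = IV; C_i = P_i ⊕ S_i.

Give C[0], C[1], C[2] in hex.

C[0]: S = E(K, A) = B; 4 ⊕ B = F.
C[1]: S = E(K, B) = C; 2 ⊕ C = E.
C[2]: S = E(K, C) = D; D ⊕ D = 0.

C[0] = F, C[1] = E, C[2] = 0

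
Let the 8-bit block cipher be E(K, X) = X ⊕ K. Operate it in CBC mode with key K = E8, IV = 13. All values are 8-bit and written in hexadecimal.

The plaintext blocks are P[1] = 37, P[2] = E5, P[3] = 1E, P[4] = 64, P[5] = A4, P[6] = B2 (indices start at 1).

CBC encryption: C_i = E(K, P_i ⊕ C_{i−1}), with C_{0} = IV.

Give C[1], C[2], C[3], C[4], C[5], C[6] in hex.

C[1] = CC, C[2] = C1, C[3] = 37, C[4] = BB, C[5] = F7, C[6] = AD

C[1]: P[1] ⊕ 13 = 24; E(K, 24) = CC.
C[2]: P[2] ⊕ CC = 29; E(K, 29) = C1.
C[3]: P[3] ⊕ C1 = DF; E(K, DF) = 37.
C[4]: P[4] ⊕ 37 = 53; E(K, 53) = BB.
C[5]: P[5] ⊕ BB = 1F; E(K, 1F) = F7.
C[6]: P[6] ⊕ F7 = 45; E(K, 45) = AD.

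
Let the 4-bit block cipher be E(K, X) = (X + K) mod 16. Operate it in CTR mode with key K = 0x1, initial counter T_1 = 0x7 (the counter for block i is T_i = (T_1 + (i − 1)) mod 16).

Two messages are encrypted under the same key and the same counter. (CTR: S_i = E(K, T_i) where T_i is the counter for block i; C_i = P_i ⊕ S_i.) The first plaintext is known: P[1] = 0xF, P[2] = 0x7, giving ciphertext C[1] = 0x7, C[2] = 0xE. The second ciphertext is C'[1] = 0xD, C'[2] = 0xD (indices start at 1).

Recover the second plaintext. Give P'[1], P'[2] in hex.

P'[1] = 0x5, P'[2] = 0x4

In CTR with a reused counter, both messages share the same keystream S_i, so C_i ⊕ C'_i = P_i ⊕ P'_i and thus P'_i = P_i ⊕ C_i ⊕ C'_i.
P'[1]: 0xF ⊕ 0x7 ⊕ 0xD = 0x5.
P'[2]: 0x7 ⊕ 0xE ⊕ 0xD = 0x4.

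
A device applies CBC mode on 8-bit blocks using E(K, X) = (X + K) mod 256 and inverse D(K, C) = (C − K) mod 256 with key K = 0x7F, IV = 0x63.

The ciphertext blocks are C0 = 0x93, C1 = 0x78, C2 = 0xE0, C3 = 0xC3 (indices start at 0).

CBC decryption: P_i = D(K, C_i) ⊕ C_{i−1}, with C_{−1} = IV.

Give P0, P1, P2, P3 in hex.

P0: D(K, 0x93) = 0x14; 0x14 ⊕ 0x63 = 0x77.
P1: D(K, 0x78) = 0xF9; 0xF9 ⊕ 0x93 = 0x6A.
P2: D(K, 0xE0) = 0x61; 0x61 ⊕ 0x78 = 0x19.
P3: D(K, 0xC3) = 0x44; 0x44 ⊕ 0xE0 = 0xA4.

P0 = 0x77, P1 = 0x6A, P2 = 0x19, P3 = 0xA4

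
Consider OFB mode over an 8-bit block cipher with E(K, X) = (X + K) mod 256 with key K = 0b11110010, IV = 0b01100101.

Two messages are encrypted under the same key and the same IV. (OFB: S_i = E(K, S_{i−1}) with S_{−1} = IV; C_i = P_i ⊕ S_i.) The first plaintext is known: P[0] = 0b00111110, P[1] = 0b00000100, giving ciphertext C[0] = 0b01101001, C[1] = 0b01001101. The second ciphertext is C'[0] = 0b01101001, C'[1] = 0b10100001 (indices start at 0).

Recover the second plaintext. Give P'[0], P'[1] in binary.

P'[0] = 0b00111110, P'[1] = 0b11101000

In OFB with a reused IV, both messages share the same keystream S_i, so C_i ⊕ C'_i = P_i ⊕ P'_i and thus P'_i = P_i ⊕ C_i ⊕ C'_i.
P'[0]: 0b00111110 ⊕ 0b01101001 ⊕ 0b01101001 = 0b00111110.
P'[1]: 0b00000100 ⊕ 0b01001101 ⊕ 0b10100001 = 0b11101000.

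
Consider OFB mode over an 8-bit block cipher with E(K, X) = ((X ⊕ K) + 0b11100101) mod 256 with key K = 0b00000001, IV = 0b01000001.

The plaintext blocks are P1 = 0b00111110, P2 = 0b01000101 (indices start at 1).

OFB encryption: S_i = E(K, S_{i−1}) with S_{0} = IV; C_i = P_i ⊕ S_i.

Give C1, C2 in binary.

C1 = 0b00011011, C2 = 0b01001100

C1: S = E(K, 0b01000001) = 0b00100101; 0b00111110 ⊕ 0b00100101 = 0b00011011.
C2: S = E(K, 0b00100101) = 0b00001001; 0b01000101 ⊕ 0b00001001 = 0b01001100.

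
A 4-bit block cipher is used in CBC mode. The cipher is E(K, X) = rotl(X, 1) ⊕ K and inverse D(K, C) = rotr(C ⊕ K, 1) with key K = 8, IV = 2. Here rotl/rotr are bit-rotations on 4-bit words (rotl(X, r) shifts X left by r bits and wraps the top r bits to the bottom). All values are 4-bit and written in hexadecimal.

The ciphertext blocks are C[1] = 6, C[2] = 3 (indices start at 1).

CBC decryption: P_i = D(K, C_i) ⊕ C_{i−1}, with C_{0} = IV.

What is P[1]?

P[1]: D(K, 6) = 7; 7 ⊕ 2 = 5.

P[1] = 5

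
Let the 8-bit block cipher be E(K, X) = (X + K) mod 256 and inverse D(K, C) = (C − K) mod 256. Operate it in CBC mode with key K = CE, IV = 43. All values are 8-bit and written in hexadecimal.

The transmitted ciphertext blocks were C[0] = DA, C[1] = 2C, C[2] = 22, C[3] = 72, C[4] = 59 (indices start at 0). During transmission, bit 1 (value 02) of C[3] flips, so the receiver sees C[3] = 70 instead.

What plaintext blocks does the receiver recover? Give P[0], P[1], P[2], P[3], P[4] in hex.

CBC decryption: P_i = D(K, C_i) ⊕ C_{i−1}, with C_{−1} = IV.
Only C[3] changed, to 70. In CBC, a change in C_i garbles P_i and flips the same bit in P_{i+1}. Decrypting the received ciphertext:
P[0]: D(K, DA) = 0C; 0C ⊕ 43 = 4F.
P[1]: D(K, 2C) = 5E; 5E ⊕ DA = 84.
P[2]: D(K, 22) = 54; 54 ⊕ 2C = 78.
P[3]: D(K, 70) = A2; A2 ⊕ 22 = 80.
P[4]: D(K, 59) = 8B; 8B ⊕ 70 = FB.
Blocks that differ from the original plaintext: P[3], P[4].

P[0] = 4F, P[1] = 84, P[2] = 78, P[3] = 80, P[4] = FB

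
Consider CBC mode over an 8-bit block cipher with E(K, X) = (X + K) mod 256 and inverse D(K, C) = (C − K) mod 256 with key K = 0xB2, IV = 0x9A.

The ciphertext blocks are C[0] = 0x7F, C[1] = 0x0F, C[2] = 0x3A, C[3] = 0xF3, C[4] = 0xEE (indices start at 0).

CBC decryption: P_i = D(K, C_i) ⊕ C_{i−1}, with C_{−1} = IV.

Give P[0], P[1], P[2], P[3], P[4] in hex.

P[0] = 0x57, P[1] = 0x22, P[2] = 0x87, P[3] = 0x7B, P[4] = 0xCF

P[0]: D(K, 0x7F) = 0xCD; 0xCD ⊕ 0x9A = 0x57.
P[1]: D(K, 0x0F) = 0x5D; 0x5D ⊕ 0x7F = 0x22.
P[2]: D(K, 0x3A) = 0x88; 0x88 ⊕ 0x0F = 0x87.
P[3]: D(K, 0xF3) = 0x41; 0x41 ⊕ 0x3A = 0x7B.
P[4]: D(K, 0xEE) = 0x3C; 0x3C ⊕ 0xF3 = 0xCF.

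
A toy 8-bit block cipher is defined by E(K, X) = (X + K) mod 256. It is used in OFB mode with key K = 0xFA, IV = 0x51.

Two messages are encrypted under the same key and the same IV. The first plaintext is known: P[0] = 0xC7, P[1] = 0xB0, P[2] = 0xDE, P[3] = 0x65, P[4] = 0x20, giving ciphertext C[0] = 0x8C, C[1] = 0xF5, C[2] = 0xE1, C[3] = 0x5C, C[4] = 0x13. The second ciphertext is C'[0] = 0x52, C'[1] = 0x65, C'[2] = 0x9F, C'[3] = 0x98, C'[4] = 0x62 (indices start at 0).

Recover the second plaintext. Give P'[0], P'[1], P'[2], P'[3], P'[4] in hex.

P'[0] = 0x19, P'[1] = 0x20, P'[2] = 0xA0, P'[3] = 0xA1, P'[4] = 0x51

In OFB with a reused IV, both messages share the same keystream S_i, so C_i ⊕ C'_i = P_i ⊕ P'_i and thus P'_i = P_i ⊕ C_i ⊕ C'_i.
P'[0]: 0xC7 ⊕ 0x8C ⊕ 0x52 = 0x19.
P'[1]: 0xB0 ⊕ 0xF5 ⊕ 0x65 = 0x20.
P'[2]: 0xDE ⊕ 0xE1 ⊕ 0x9F = 0xA0.
P'[3]: 0x65 ⊕ 0x5C ⊕ 0x98 = 0xA1.
P'[4]: 0x20 ⊕ 0x13 ⊕ 0x62 = 0x51.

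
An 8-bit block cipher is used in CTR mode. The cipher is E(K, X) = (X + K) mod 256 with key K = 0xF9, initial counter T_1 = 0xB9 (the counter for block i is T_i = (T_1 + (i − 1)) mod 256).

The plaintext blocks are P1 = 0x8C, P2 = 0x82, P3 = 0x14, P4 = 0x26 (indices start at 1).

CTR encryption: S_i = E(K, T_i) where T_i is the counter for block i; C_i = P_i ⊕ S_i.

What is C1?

C1: T = 0xB9, S = E(K, T) = 0xB2; 0x8C ⊕ 0xB2 = 0x3E.

C1 = 0x3E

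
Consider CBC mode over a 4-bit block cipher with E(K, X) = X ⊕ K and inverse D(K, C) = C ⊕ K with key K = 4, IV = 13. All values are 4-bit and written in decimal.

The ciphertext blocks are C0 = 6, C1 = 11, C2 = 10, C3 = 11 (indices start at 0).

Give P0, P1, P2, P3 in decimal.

CBC decryption: P_i = D(K, C_i) ⊕ C_{i−1}, with C_{−1} = IV.
P0: D(K, 6) = 2; 2 ⊕ 13 = 15.
P1: D(K, 11) = 15; 15 ⊕ 6 = 9.
P2: D(K, 10) = 14; 14 ⊕ 11 = 5.
P3: D(K, 11) = 15; 15 ⊕ 10 = 5.

P0 = 15, P1 = 9, P2 = 5, P3 = 5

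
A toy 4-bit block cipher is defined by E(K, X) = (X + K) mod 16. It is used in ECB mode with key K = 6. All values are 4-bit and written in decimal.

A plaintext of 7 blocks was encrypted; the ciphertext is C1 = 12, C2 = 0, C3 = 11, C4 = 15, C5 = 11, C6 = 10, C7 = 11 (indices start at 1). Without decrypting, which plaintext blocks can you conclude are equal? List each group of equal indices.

ECB encrypts each block independently with the same key, so equal ciphertext blocks imply equal plaintext blocks.
C3 = C5 = C7 = 11, so P3 = P5 = P7.

P3 = P5 = P7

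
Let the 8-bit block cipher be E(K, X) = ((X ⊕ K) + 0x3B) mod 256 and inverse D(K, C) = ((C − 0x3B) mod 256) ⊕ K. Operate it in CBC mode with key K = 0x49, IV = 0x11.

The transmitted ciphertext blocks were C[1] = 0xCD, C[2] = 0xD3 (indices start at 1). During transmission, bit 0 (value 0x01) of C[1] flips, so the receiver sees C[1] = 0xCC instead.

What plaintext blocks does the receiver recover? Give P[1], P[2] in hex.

P[1] = 0xC9, P[2] = 0x1D

CBC decryption: P_i = D(K, C_i) ⊕ C_{i−1}, with C_{0} = IV.
Only C[1] changed, to 0xCC. In CBC, a change in C_i garbles P_i and flips the same bit in P_{i+1}. Decrypting the received ciphertext:
P[1]: D(K, 0xCC) = 0xD8; 0xD8 ⊕ 0x11 = 0xC9.
P[2]: D(K, 0xD3) = 0xD1; 0xD1 ⊕ 0xCC = 0x1D.
Blocks that differ from the original plaintext: P[1], P[2].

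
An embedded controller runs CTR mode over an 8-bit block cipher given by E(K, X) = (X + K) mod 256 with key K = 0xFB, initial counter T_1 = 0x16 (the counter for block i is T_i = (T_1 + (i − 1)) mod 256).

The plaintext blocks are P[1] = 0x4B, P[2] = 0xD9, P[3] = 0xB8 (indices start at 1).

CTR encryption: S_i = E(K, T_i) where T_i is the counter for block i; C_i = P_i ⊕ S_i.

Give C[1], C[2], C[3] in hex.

C[1]: T = 0x16, S = E(K, T) = 0x11; 0x4B ⊕ 0x11 = 0x5A.
C[2]: T = 0x17, S = E(K, T) = 0x12; 0xD9 ⊕ 0x12 = 0xCB.
C[3]: T = 0x18, S = E(K, T) = 0x13; 0xB8 ⊕ 0x13 = 0xAB.

C[1] = 0x5A, C[2] = 0xCB, C[3] = 0xAB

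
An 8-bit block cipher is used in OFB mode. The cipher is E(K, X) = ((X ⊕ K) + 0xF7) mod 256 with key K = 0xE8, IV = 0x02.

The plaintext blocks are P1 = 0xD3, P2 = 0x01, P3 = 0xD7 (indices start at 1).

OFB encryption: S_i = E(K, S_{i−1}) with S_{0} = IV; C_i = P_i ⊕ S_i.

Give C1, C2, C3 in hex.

C1: S = E(K, 0x02) = 0xE1; 0xD3 ⊕ 0xE1 = 0x32.
C2: S = E(K, 0xE1) = 0x00; 0x01 ⊕ 0x00 = 0x01.
C3: S = E(K, 0x00) = 0xDF; 0xD7 ⊕ 0xDF = 0x08.

C1 = 0x32, C2 = 0x01, C3 = 0x08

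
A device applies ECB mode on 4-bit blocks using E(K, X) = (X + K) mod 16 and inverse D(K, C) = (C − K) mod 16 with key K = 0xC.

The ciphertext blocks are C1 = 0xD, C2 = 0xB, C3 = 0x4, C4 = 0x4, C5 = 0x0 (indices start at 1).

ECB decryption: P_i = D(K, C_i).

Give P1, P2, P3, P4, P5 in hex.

P1 = 0x1, P2 = 0xF, P3 = 0x8, P4 = 0x8, P5 = 0x4

P1: D(K, 0xD) = 0x1.
P2: D(K, 0xB) = 0xF.
P3: D(K, 0x4) = 0x8.
P4: D(K, 0x4) = 0x8.
P5: D(K, 0x0) = 0x4.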